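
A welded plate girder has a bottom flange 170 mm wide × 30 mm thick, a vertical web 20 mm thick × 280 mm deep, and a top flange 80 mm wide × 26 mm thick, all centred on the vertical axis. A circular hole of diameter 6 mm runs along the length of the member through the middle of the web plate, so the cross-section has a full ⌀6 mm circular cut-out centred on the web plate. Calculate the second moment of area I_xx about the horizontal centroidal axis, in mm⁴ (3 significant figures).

I_xx ≈ 1.91 × 10⁸ mm⁴

Break the section into simple shapes (no overlaps), measuring from the bottom-left corner of the bounding box.
Bottom plate: 170 × 30, A = 5 100 mm², y = 15 mm, Ī = 382 500 mm⁴.
Web plate: 20 × 280, A = 5 600 mm², y = 170 mm, Ī = 36 586 667 mm⁴.
Top plate: 80 × 26, A = 2 080 mm², y = 323 mm, Ī = 117 173 mm⁴.
Hole (subtracted): ⌀6, A = 28.274 mm², y = 170 mm, Ī = 63.617 mm⁴.
Centroid: ȳ = ΣA·y / ΣA = 132.97 mm.
Transfer each piece to the horizontal centroidal axis using Ī + A·d² with d = y − 132.97:
  bottom plate: d = -117.97 mm → contributes +71 352 795 mm⁴
  web plate: d = 37.035 mm → contributes +44 267 572 mm⁴
  top plate: d = 190.03 mm → contributes +75 232 830 mm⁴
  hole: d = 37.035 mm → contributes −38 844 mm⁴
Total I = 190 814 353 mm⁴.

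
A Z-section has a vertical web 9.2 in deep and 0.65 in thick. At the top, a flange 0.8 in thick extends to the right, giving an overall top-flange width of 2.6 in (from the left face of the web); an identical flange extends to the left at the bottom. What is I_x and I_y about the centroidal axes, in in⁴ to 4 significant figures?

Split into non-overlapping primitives; take the origin at the lower-left of the bounding box.
Web: 0.65 × 9.2, A = 5.98 in², y = 4.6 in, Ī = 42.1789 in⁴.
Top flange (beyond web): 1.95 × 0.8, A = 1.56 in², y = 8.8 in, Ī = 0.0832 in⁴.
Bottom flange (beyond web): 1.95 × 0.8, A = 1.56 in², y = 0.4 in, Ī = 0.0832 in⁴.
Centroid: ȳ = ΣA·y / ΣA = 4.6 in.
Transfer each piece to the centroidal x-axis using Ī + A·d² with d = y − 4.6:
  web: d = 0 in → contributes +42.1789 in⁴
  top flange (beyond web): d = 4.2 in → contributes +27.6016 in⁴
  bottom flange (beyond web): d = -4.2 in → contributes +27.6016 in⁴
Total I = 97.3821 in⁴.
For the y-axis: x̄ = 2.275 in.
Repeating about the centroidal y-axis gives I_y = 6.472 in⁴.

I_x ≈ 97.38 in⁴, I_y ≈ 6.472 in⁴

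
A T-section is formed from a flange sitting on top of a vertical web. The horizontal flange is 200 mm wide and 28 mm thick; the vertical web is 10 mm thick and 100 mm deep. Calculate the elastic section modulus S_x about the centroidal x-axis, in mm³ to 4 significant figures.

S_x ≈ 4.482 × 10⁴ mm³

Break the section into simple shapes (no overlaps), measuring from the bottom-left corner of the bounding box.
Flange: 200 × 28, A = 5 600 mm², y = 114 mm, Ī = 365 867 mm⁴.
Web: 10 × 100, A = 1 000 mm², y = 50 mm, Ī = 833 333 mm⁴.
Centroid: ȳ = ΣA·y / ΣA = 104.303 mm.
Transfer each piece to the centroidal x-axis using Ī + A·d² with d = y − 104.303:
  flange: d = 9.69697 mm → contributes +892 442 mm⁴
  web: d = -54.303 mm → contributes +3 782 152 mm⁴
Total I = 4 674 594 mm⁴.
Extreme fibre distance c = 104.303 mm; S = I/c = 44817.4 mm³.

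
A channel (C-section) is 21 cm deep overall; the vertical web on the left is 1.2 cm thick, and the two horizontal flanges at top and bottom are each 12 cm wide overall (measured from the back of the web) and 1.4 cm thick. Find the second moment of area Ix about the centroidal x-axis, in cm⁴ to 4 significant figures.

Ix ≈ 3835 cm⁴

Split into non-overlapping primitives; take the origin at the lower-left of the bounding box.
Web: 1.2 × 21, A = 25.2 cm², y = 10.5 cm, Ī = 926.1 cm⁴.
Top flange (beyond web): 10.8 × 1.4, A = 15.12 cm², y = 20.3 cm, Ī = 2.4696 cm⁴.
Bottom flange (beyond web): 10.8 × 1.4, A = 15.12 cm², y = 0.7 cm, Ī = 2.4696 cm⁴.
By symmetry the centroid is at mid-height, ȳ = 10.5 cm.
Transfer each piece to the centroidal x-axis using Ī + A·d² with d = y − 10.5:
  web: d = 0 cm → contributes +926.1 cm⁴
  top flange (beyond web): d = 9.8 cm → contributes +1454.59 cm⁴
  bottom flange (beyond web): d = -9.8 cm → contributes +1454.59 cm⁴
Total I = 3835.29 cm⁴.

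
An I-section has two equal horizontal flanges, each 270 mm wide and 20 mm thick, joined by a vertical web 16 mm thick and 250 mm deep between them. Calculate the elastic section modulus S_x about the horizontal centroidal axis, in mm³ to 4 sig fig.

S_x ≈ 1.504 × 10⁶ mm³

Break the section into simple shapes (no overlaps), measuring from the bottom-left corner of the bounding box.
Bottom flange: 270 × 20, A = 5 400 mm², y = 10 mm, Ī = 180 000 mm⁴.
Web: 16 × 250, A = 4 000 mm², y = 145 mm, Ī = 20 833 333 mm⁴.
Top flange: 270 × 20, A = 5 400 mm², y = 280 mm, Ī = 180 000 mm⁴.
By symmetry the centroid is at mid-height, ȳ = 145 mm.
Transfer each piece to the horizontal centroidal axis using Ī + A·d² with d = y − 145:
  bottom flange: d = -135 mm → contributes +98 595 000 mm⁴
  web: d = 0 mm → contributes +20 833 333 mm⁴
  top flange: d = 135 mm → contributes +98 595 000 mm⁴
Total I = 218 023 333 mm⁴.
Extreme fibre distance c = 145 mm; S = I/c = 1 503 609 mm³.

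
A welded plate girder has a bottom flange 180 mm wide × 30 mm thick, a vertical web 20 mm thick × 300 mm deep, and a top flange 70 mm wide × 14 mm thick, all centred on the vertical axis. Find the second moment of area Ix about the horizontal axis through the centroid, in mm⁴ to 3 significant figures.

Split into non-overlapping primitives; take the origin at the lower-left of the bounding box.
Bottom plate: 180 × 30, A = 5 400 mm², y = 15 mm, Ī = 405 000 mm⁴.
Web plate: 20 × 300, A = 6 000 mm², y = 180 mm, Ī = 45 000 000 mm⁴.
Top plate: 70 × 14, A = 980 mm², y = 337 mm, Ī = 16 007 mm⁴.
Centroid: ȳ = ΣA·y / ΣA = 120.46 mm.
Transfer each piece to the horizontal axis through the centroid using Ī + A·d² with d = y − 120.46:
  bottom plate: d = -105.46 mm → contributes +60 459 581 mm⁴
  web plate: d = 59.543 mm → contributes +66 272 078 mm⁴
  top plate: d = 216.54 mm → contributes +45 968 980 mm⁴
Total I = 172 700 639 mm⁴.

Ix ≈ 1.73 × 10⁸ mm⁴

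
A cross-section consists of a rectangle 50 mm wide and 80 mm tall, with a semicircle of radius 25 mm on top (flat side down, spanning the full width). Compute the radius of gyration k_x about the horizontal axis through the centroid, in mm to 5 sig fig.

Break the section into simple shapes (no overlaps), measuring from the bottom-left corner of the bounding box.
Rectangular body: 50 × 80, A = 4 000 mm², y = 40 mm, Ī = 2 133 333 mm⁴.
Semicircular cap: semicircle r = 25, A = 981.7477 mm², y = 90.61033 mm, Ī = 42873.81 mm⁴.
Centroid: ȳ = ΣA·y / ΣA = 49.97372 mm.
Transfer each piece to the horizontal axis through the centroid using Ī + A·d² with d = y − 49.97372:
  rectangular body: d = -9.973724 mm → contributes +2 531 234 mm⁴
  semicircular cap: d = 40.63661 mm → contributes +1 664 067 mm⁴
Total I = 4 195 301 mm⁴.
Radius of gyration: k = √(I/A) = √(4 195 301 / 4981.748) = 29.01955 mm.

k_x ≈ 29.020 mm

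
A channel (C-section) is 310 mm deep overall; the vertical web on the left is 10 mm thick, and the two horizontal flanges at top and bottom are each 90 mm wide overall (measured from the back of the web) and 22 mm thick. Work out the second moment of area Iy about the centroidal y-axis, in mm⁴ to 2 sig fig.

Break the section into simple shapes (no overlaps), measuring from the bottom-left corner of the bounding box.
Web: 10 × 310, A = 3 100 mm², x = 5 mm, Ī = 25 833 mm⁴.
Top flange (beyond web): 80 × 22, A = 1 760 mm², x = 50 mm, Ī = 938 667 mm⁴.
Bottom flange (beyond web): 80 × 22, A = 1 760 mm², x = 50 mm, Ī = 938 667 mm⁴.
Centroid: x̄ = ΣA·x / ΣA = 28.93 mm.
Transfer each piece to the centroidal y-axis using Ī + A·d² with d = x − 28.93:
  web: d = -23.93 mm → contributes +1 800 661 mm⁴
  top flange (beyond web): d = 21.07 mm → contributes +1 720 196 mm⁴
  bottom flange (beyond web): d = 21.07 mm → contributes +1 720 196 mm⁴
Total I = 5 241 052 mm⁴.

Iy ≈ 5.2 × 10⁶ mm⁴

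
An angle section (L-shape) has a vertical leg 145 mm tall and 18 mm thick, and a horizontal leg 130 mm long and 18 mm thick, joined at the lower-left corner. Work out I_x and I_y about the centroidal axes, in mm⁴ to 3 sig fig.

Break the section into simple shapes (no overlaps), measuring from the bottom-left corner of the bounding box.
Vertical leg: 18 × 145, A = 2 610 mm², y = 72.5 mm, Ī = 4 572 938 mm⁴.
Horizontal leg (remainder): 112 × 18, A = 2 016 mm², y = 9 mm, Ī = 54 432 mm⁴.
Centroid: ȳ = ΣA·y / ΣA = 44.827 mm.
Transfer each piece to the centroidal x-axis using Ī + A·d² with d = y − 44.827:
  vertical leg: d = 27.673 mm → contributes +6 571 684 mm⁴
  horizontal leg (remainder): d = -35.827 mm → contributes +2 642 095 mm⁴
Total I = 9 213 779 mm⁴.
For the y-axis: x̄ = 37.327 mm.
Repeating about the centroidal y-axis gives I_y = 6 983 512 mm⁴.

I_x ≈ 9.21 × 10⁶ mm⁴, I_y ≈ 6.98 × 10⁶ mm⁴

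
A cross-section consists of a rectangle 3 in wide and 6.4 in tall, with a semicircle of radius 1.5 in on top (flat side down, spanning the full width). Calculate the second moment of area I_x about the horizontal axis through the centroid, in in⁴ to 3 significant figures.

I_x ≈ 110 in⁴

Treat the section as a set of non-overlapping primitives; coordinates are from the bounding-box lower-left.
Rectangular body: 3 × 6.4, A = 19.2 in², y = 3.2 in, Ī = 65.536 in⁴.
Semicircular cap: semicircle r = 1.5, A = 3.5343 in², y = 7.0366 in, Ī = 0.55564 in⁴.
Centroid: ȳ = ΣA·y / ΣA = 3.7964 in.
Transfer each piece to the horizontal axis through the centroid using Ī + A·d² with d = y − 3.7964:
  rectangular body: d = -0.59644 in → contributes +72.366 in⁴
  semicircular cap: d = 3.2402 in → contributes +37.661 in⁴
Total I = 110.03 in⁴.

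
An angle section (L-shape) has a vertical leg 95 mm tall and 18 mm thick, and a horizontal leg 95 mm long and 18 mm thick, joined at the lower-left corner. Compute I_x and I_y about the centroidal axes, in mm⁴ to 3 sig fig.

Decompose the section into non-overlapping parts with the origin at the bottom-left of its bounding rectangle.
Vertical leg: 18 × 95, A = 1 710 mm², y = 47.5 mm, Ī = 1 286 063 mm⁴.
Horizontal leg (remainder): 77 × 18, A = 1 386 mm², y = 9 mm, Ī = 37 422 mm⁴.
Centroid: ȳ = ΣA·y / ΣA = 30.265 mm.
Transfer each piece to the centroidal x-axis using Ī + A·d² with d = y − 30.265:
  vertical leg: d = 17.235 mm → contributes +1 794 037 mm⁴
  horizontal leg (remainder): d = -21.265 mm → contributes +664 144 mm⁴
Total I = 2 458 181 mm⁴.
For the y-axis: x̄ = 30.265 mm.
Repeating about the centroidal y-axis gives I_y = 2 458 181 mm⁴.

I_x ≈ 2.46 × 10⁶ mm⁴, I_y ≈ 2.46 × 10⁶ mm⁴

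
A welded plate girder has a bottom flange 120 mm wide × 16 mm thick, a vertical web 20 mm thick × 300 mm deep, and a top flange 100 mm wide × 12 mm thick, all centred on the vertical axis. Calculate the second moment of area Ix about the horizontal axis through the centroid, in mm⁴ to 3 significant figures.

Decompose the section into non-overlapping parts with the origin at the bottom-left of its bounding rectangle.
Bottom plate: 120 × 16, A = 1 920 mm², y = 8 mm, Ī = 40 960 mm⁴.
Web plate: 20 × 300, A = 6 000 mm², y = 166 mm, Ī = 45 000 000 mm⁴.
Top plate: 100 × 12, A = 1 200 mm², y = 322 mm, Ī = 14 400 mm⁴.
Centroid: ȳ = ΣA·y / ΣA = 153.26 mm.
Transfer each piece to the horizontal axis through the centroid using Ī + A·d² with d = y − 153.26:
  bottom plate: d = -145.26 mm → contributes +40 555 619 mm⁴
  web plate: d = 12.737 mm → contributes +45 973 363 mm⁴
  top plate: d = 168.74 mm → contributes +34 180 946 mm⁴
Total I = 120 709 928 mm⁴.

Ix ≈ 1.21 × 10⁸ mm⁴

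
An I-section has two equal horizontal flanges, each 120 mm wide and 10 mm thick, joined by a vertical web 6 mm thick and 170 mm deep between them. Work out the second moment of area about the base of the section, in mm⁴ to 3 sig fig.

I_base ≈ 5.28 × 10⁷ mm⁴

Decompose the section into non-overlapping parts with the origin at the bottom-left of its bounding rectangle.
Bottom flange: 120 × 10, A = 1 200 mm², y = 5 mm, Ī = 10 000 mm⁴.
Web: 6 × 170, A = 1 020 mm², y = 95 mm, Ī = 2 456 500 mm⁴.
Top flange: 120 × 10, A = 1 200 mm², y = 185 mm, Ī = 10 000 mm⁴.
Transfer each piece to the base of the section using Ī + A·d² with d = y − 0:
  bottom flange: d = 5 mm → contributes +40 000 mm⁴
  web: d = 95 mm → contributes +11 662 000 mm⁴
  top flange: d = 185 mm → contributes +41 080 000 mm⁴
Total I = 52 782 000 mm⁴.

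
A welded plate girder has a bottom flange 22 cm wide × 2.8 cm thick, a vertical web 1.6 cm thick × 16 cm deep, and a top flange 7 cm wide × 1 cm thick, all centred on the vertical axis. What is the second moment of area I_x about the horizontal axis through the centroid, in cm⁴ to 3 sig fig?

Treat the section as a set of non-overlapping primitives; coordinates are from the bounding-box lower-left.
Bottom plate: 22 × 2.8, A = 61.6 cm², y = 1.4 cm, Ī = 40.245 cm⁴.
Web plate: 1.6 × 16, A = 25.6 cm², y = 10.8 cm, Ī = 546.13 cm⁴.
Top plate: 7 × 1, A = 7 cm², y = 19.3 cm, Ī = 0.58333 cm⁴.
Centroid: ȳ = ΣA·y / ΣA = 5.2847 cm.
Transfer each piece to the horizontal axis through the centroid using Ī + A·d² with d = y − 5.2847:
  bottom plate: d = -3.8847 cm → contributes +969.85 cm⁴
  web plate: d = 5.5153 cm → contributes +1324.8 cm⁴
  top plate: d = 14.015 cm → contributes +1375.6 cm⁴
Total I = 3670.3 cm⁴.

I_x ≈ 3670 cm⁴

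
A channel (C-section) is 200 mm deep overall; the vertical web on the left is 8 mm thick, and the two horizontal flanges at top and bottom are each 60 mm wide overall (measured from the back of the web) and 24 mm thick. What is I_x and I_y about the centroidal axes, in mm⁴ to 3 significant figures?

I_x ≈ 2.48 × 10⁷ mm⁴, I_y ≈ 1.45 × 10⁶ mm⁴

Split into non-overlapping primitives; take the origin at the lower-left of the bounding box.
Web: 8 × 200, A = 1 600 mm², y = 100 mm, Ī = 5 333 333 mm⁴.
Top flange (beyond web): 52 × 24, A = 1 248 mm², y = 188 mm, Ī = 59 904 mm⁴.
Bottom flange (beyond web): 52 × 24, A = 1 248 mm², y = 12 mm, Ī = 59 904 mm⁴.
By symmetry the centroid is at mid-height, ȳ = 100 mm.
Transfer each piece to the centroidal x-axis using Ī + A·d² with d = y − 100:
  web: d = 0 mm → contributes +5 333 333 mm⁴
  top flange (beyond web): d = 88 mm → contributes +9 724 416 mm⁴
  bottom flange (beyond web): d = -88 mm → contributes +9 724 416 mm⁴
Total I = 24 782 165 mm⁴.
For the y-axis: x̄ = 22.281 mm.
Repeating about the centroidal y-axis gives I_y = 1 448 465 mm⁴.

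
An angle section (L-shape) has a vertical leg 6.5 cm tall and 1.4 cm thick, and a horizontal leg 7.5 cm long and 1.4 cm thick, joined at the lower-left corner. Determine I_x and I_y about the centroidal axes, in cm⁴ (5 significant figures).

Break the section into simple shapes (no overlaps), measuring from the bottom-left corner of the bounding box.
Vertical leg: 1.4 × 6.5, A = 9.1 cm², y = 3.25 cm, Ī = 32.03958 cm⁴.
Horizontal leg (remainder): 6.1 × 1.4, A = 8.54 cm², y = 0.7 cm, Ī = 1.394867 cm⁴.
Centroid: ȳ = ΣA·y / ΣA = 2.015476 cm.
Transfer each piece to the centroidal x-axis using Ī + A·d² with d = y − 2.015476:
  vertical leg: d = 1.234524 cm → contributes +45.90843 cm⁴
  horizontal leg (remainder): d = -1.315476 cm → contributes +16.17315 cm⁴
Total I = 62.08158 cm⁴.
For the y-axis: x̄ = 2.515476 cm.
Repeating about the centroidal y-axis gives I_y = 89.92058 cm⁴.

I_x ≈ 62.082 cm⁴, I_y ≈ 89.921 cm⁴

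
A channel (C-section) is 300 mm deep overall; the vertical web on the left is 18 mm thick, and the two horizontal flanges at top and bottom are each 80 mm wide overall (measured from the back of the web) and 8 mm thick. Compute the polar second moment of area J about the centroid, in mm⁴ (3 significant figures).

J ≈ 6.35 × 10⁷ mm⁴

Break the section into simple shapes (no overlaps), measuring from the bottom-left corner of the bounding box.
Web: 18 × 300, A = 5 400 mm², y = 150 mm, Ī = 40 500 000 mm⁴.
Top flange (beyond web): 62 × 8, A = 496 mm², y = 296 mm, Ī = 2645.3 mm⁴.
Bottom flange (beyond web): 62 × 8, A = 496 mm², y = 4 mm, Ī = 2645.3 mm⁴.
By symmetry the centroid is at mid-height, ȳ = 150 mm.
Transfer each piece to the centroidal x-axis using Ī + A·d² with d = y − 150:
  web: d = 0 mm → contributes +40 500 000 mm⁴
  top flange (beyond web): d = 146 mm → contributes +10 575 381 mm⁴
  bottom flange (beyond web): d = -146 mm → contributes +10 575 381 mm⁴
Total I = 61 650 763 mm⁴.
For the y-axis: x̄ = 15.208 mm.
Repeating about the centroidal y-axis gives I_y = 1 804 447 mm⁴.
Polar second moment: J = I_x + I_y = 63 455 209 mm⁴.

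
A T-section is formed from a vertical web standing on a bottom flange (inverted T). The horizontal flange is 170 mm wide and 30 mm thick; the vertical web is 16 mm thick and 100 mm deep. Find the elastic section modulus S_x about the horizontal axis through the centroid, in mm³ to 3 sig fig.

Break the section into simple shapes (no overlaps), measuring from the bottom-left corner of the bounding box.
Flange: 170 × 30, A = 5 100 mm², y = 15 mm, Ī = 382 500 mm⁴.
Web: 16 × 100, A = 1 600 mm², y = 80 mm, Ī = 1 333 333 mm⁴.
Centroid: ȳ = ΣA·y / ΣA = 30.522 mm.
Transfer each piece to the horizontal axis through the centroid using Ī + A·d² with d = y − 30.522:
  flange: d = -15.522 mm → contributes +1 611 317 mm⁴
  web: d = 49.478 mm → contributes +5 250 188 mm⁴
Total I = 6 861 505 mm⁴.
Extreme fibre distance c = 99.478 mm; S = I/c = 68 975 mm³.

S_x ≈ 6.90 × 10⁴ mm³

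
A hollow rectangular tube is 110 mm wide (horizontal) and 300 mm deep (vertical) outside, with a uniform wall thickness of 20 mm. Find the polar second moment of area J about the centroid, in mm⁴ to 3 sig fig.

Decompose the section into non-overlapping parts with the origin at the bottom-left of its bounding rectangle.
Outer rectangle: 110 × 300, A = 33 000 mm², y = 150 mm, Ī = 247 500 000 mm⁴.
Inner void (subtracted): 70 × 260, A = 18 200 mm², y = 150 mm, Ī = 102 526 667 mm⁴.
By symmetry the centroid is at mid-height, ȳ = 150 mm.
All pieces are centred on the centroidal x-axis, so I = ΣĪ (holes subtracted) = 144 973 333 mm⁴.
Repeating about the centroidal y-axis gives I_y = 25 843 333 mm⁴.
Polar second moment: J = I_x + I_y = 170 816 667 mm⁴.

J ≈ 1.71 × 10⁸ mm⁴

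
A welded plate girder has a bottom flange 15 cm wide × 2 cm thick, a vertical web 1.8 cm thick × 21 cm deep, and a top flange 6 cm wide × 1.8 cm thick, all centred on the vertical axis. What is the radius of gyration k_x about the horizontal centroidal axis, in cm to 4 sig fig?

k_x ≈ 8.843 cm

Break the section into simple shapes (no overlaps), measuring from the bottom-left corner of the bounding box.
Bottom plate: 15 × 2, A = 30 cm², y = 1 cm, Ī = 10 cm⁴.
Web plate: 1.8 × 21, A = 37.8 cm², y = 12.5 cm, Ī = 1389.15 cm⁴.
Top plate: 6 × 1.8, A = 10.8 cm², y = 23.9 cm, Ī = 2.916 cm⁴.
Centroid: ȳ = ΣA·y / ΣA = 9.6771 cm.
Transfer each piece to the horizontal centroidal axis using Ī + A·d² with d = y − 9.6771:
  bottom plate: d = -8.6771 cm → contributes +2268.76 cm⁴
  web plate: d = 2.8229 cm → contributes +1690.37 cm⁴
  top plate: d = 14.2229 cm → contributes +2187.66 cm⁴
Total I = 6146.79 cm⁴.
Radius of gyration: k = √(I/A) = √(6146.79 / 78.6) = 8.84327 cm.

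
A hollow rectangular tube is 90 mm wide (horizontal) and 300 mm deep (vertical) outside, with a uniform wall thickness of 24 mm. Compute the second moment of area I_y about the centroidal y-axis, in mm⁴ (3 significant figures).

I_y ≈ 1.67 × 10⁷ mm⁴

Treat the section as a set of non-overlapping primitives; coordinates are from the bounding-box lower-left.
Outer rectangle: 90 × 300, A = 27 000 mm², x = 45 mm, Ī = 18 225 000 mm⁴.
Inner void (subtracted): 42 × 252, A = 10 584 mm², x = 45 mm, Ī = 1 555 848 mm⁴.
By symmetry the centroid is at mid-width, x̄ = 45 mm.
All pieces are centred on the centroidal y-axis, so I = ΣĪ (holes subtracted) = 16 669 152 mm⁴.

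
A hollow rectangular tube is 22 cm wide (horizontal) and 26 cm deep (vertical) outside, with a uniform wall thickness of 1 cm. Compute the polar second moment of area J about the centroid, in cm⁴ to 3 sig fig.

J ≈ 1.63 × 10⁴ cm⁴

Treat the section as a set of non-overlapping primitives; coordinates are from the bounding-box lower-left.
Outer rectangle: 22 × 26, A = 572 cm², y = 13 cm, Ī = 32 223 cm⁴.
Inner void (subtracted): 20 × 24, A = 480 cm², y = 13 cm, Ī = 23 040 cm⁴.
By symmetry the centroid is at mid-height, ȳ = 13 cm.
All pieces are centred on the centroidal x-axis, so I = ΣĪ (holes subtracted) = 9182.7 cm⁴.
Repeating about the centroidal y-axis gives I_y = 7070.7 cm⁴.
Polar second moment: J = I_x + I_y = 16 253 cm⁴.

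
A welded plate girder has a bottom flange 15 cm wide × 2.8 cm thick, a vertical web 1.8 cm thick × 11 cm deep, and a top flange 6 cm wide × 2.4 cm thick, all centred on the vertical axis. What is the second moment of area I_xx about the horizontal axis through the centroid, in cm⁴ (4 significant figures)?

I_xx ≈ 2390 cm⁴

Treat the section as a set of non-overlapping primitives; coordinates are from the bounding-box lower-left.
Bottom plate: 15 × 2.8, A = 42 cm², y = 1.4 cm, Ī = 27.44 cm⁴.
Web plate: 1.8 × 11, A = 19.8 cm², y = 8.3 cm, Ī = 199.65 cm⁴.
Top plate: 6 × 2.4, A = 14.4 cm², y = 15 cm, Ī = 6.912 cm⁴.
Centroid: ȳ = ΣA·y / ΣA = 5.76299 cm.
Transfer each piece to the horizontal axis through the centroid using Ī + A·d² with d = y − 5.76299:
  bottom plate: d = -4.36299 cm → contributes +826.939 cm⁴
  web plate: d = 2.53701 cm → contributes +327.091 cm⁴
  top plate: d = 9.23701 cm → contributes +1235.55 cm⁴
Total I = 2389.58 cm⁴.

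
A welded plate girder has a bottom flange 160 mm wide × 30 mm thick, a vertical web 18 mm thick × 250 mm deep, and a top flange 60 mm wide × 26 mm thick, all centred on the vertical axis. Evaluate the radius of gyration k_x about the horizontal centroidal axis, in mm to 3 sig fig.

k_x ≈ 109 mm

Decompose the section into non-overlapping parts with the origin at the bottom-left of its bounding rectangle.
Bottom plate: 160 × 30, A = 4 800 mm², y = 15 mm, Ī = 360 000 mm⁴.
Web plate: 18 × 250, A = 4 500 mm², y = 155 mm, Ī = 23 437 500 mm⁴.
Top plate: 60 × 26, A = 1 560 mm², y = 293 mm, Ī = 87 880 mm⁴.
Centroid: ȳ = ΣA·y / ΣA = 112.94 mm.
Transfer each piece to the horizontal centroidal axis using Ī + A·d² with d = y − 112.94:
  bottom plate: d = -97.945 mm → contributes +46 407 237 mm⁴
  web plate: d = 42.055 mm → contributes +31 396 398 mm⁴
  top plate: d = 180.06 mm → contributes +50 662 912 mm⁴
Total I = 128 466 547 mm⁴.
Radius of gyration: k = √(I/A) = √(128 466 547 / 10 860) = 108.76 mm.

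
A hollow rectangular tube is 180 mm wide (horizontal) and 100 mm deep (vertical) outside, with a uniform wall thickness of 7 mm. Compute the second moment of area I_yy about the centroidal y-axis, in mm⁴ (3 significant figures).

Break the section into simple shapes (no overlaps), measuring from the bottom-left corner of the bounding box.
Outer rectangle: 180 × 100, A = 18 000 mm², x = 90 mm, Ī = 48 600 000 mm⁴.
Inner void (subtracted): 166 × 86, A = 14 276 mm², x = 90 mm, Ī = 32 782 455 mm⁴.
By symmetry the centroid is at mid-width, x̄ = 90 mm.
All pieces are centred on the centroidal y-axis, so I = ΣĪ (holes subtracted) = 15 817 545 mm⁴.

I_yy ≈ 1.58 × 10⁷ mm⁴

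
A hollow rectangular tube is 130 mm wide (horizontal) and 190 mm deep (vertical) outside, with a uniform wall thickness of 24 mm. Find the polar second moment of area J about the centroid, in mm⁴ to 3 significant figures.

Break the section into simple shapes (no overlaps), measuring from the bottom-left corner of the bounding box.
Outer rectangle: 130 × 190, A = 24 700 mm², y = 95 mm, Ī = 74 305 833 mm⁴.
Inner void (subtracted): 82 × 142, A = 11 644 mm², y = 95 mm, Ī = 19 565 801 mm⁴.
By symmetry the centroid is at mid-height, ȳ = 95 mm.
All pieces are centred on the centroidal x-axis, so I = ΣĪ (holes subtracted) = 54 740 032 mm⁴.
Repeating about the centroidal y-axis gives I_y = 28 261 312 mm⁴.
Polar second moment: J = I_x + I_y = 83 001 344 mm⁴.

J ≈ 8.30 × 10⁷ mm⁴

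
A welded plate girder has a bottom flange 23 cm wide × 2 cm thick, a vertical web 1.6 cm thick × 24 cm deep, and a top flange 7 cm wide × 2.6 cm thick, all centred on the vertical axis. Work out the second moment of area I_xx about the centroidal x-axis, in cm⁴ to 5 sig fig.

I_xx ≈ 1.1627 × 10⁴ cm⁴

Split into non-overlapping primitives; take the origin at the lower-left of the bounding box.
Bottom plate: 23 × 2, A = 46 cm², y = 1 cm, Ī = 15.33333 cm⁴.
Web plate: 1.6 × 24, A = 38.4 cm², y = 14 cm, Ī = 1843.2 cm⁴.
Top plate: 7 × 2.6, A = 18.2 cm², y = 27.3 cm, Ī = 10.25267 cm⁴.
Centroid: ȳ = ΣA·y / ΣA = 10.5308 cm.
Transfer each piece to the centroidal x-axis using Ī + A·d² with d = y − 10.5308:
  bottom plate: d = -9.530799 cm → contributes +4193.795 cm⁴
  web plate: d = 3.469201 cm → contributes +2305.358 cm⁴
  top plate: d = 16.7692 cm → contributes +5128.204 cm⁴
Total I = 11627.36 cm⁴.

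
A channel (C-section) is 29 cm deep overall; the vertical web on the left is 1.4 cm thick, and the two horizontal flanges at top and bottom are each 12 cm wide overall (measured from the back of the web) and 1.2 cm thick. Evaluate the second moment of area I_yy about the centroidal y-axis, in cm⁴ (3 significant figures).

I_yy ≈ 808 cm⁴

Decompose the section into non-overlapping parts with the origin at the bottom-left of its bounding rectangle.
Web: 1.4 × 29, A = 40.6 cm², x = 0.7 cm, Ī = 6.6313 cm⁴.
Top flange (beyond web): 10.6 × 1.2, A = 12.72 cm², x = 6.7 cm, Ī = 119.1 cm⁴.
Bottom flange (beyond web): 10.6 × 1.2, A = 12.72 cm², x = 6.7 cm, Ī = 119.1 cm⁴.
Centroid: x̄ = ΣA·x / ΣA = 3.0113 cm.
Transfer each piece to the centroidal y-axis using Ī + A·d² with d = x − 3.0113:
  web: d = -2.3113 cm → contributes +223.53 cm⁴
  top flange (beyond web): d = 3.6887 cm → contributes +292.17 cm⁴
  bottom flange (beyond web): d = 3.6887 cm → contributes +292.17 cm⁴
Total I = 807.87 cm⁴.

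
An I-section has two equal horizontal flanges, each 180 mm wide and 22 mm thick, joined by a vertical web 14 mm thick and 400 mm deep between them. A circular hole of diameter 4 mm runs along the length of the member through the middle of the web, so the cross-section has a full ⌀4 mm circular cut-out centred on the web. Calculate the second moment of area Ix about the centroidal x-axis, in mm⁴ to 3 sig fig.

Ix ≈ 4.28 × 10⁸ mm⁴

Treat the section as a set of non-overlapping primitives; coordinates are from the bounding-box lower-left.
Bottom flange: 180 × 22, A = 3 960 mm², y = 11 mm, Ī = 159 720 mm⁴.
Web: 14 × 400, A = 5 600 mm², y = 222 mm, Ī = 74 666 667 mm⁴.
Top flange: 180 × 22, A = 3 960 mm², y = 433 mm, Ī = 159 720 mm⁴.
Hole (subtracted): ⌀4, A = 12.566 mm², y = 222 mm, Ī = 12.566 mm⁴.
By symmetry the centroid is at mid-height, ȳ = 222 mm.
Transfer each piece to the centroidal x-axis using Ī + A·d² with d = y − 222:
  bottom flange: d = -211 mm → contributes +176 462 880 mm⁴
  web: d = 0 mm → contributes +74 666 667 mm⁴
  top flange: d = 211 mm → contributes +176 462 880 mm⁴
  hole: d = 0 mm → contributes −12.566 mm⁴
Total I = 427 592 414 mm⁴.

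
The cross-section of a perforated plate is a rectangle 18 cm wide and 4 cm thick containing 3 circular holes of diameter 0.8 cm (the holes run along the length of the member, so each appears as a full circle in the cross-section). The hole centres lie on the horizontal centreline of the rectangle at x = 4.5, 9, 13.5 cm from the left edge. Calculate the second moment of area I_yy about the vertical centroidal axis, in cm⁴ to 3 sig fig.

I_yy ≈ 1920 cm⁴

Split into non-overlapping primitives; take the origin at the lower-left of the bounding box.
Plate: 18 × 4, A = 72 cm², x = 9 cm, Ī = 1 944 cm⁴.
Hole 1 (subtracted): ⌀0.8, A = 0.50265 cm², x = 4.5 cm, Ī = 0.020106 cm⁴.
Hole 2 (subtracted): ⌀0.8, A = 0.50265 cm², x = 9 cm, Ī = 0.020106 cm⁴.
Hole 3 (subtracted): ⌀0.8, A = 0.50265 cm², x = 13.5 cm, Ī = 0.020106 cm⁴.
By symmetry the centroid is at mid-width, x̄ = 9 cm.
Transfer each piece to the vertical centroidal axis using Ī + A·d² with d = x − 9:
  plate: d = 0 cm → contributes +1 944 cm⁴
  hole 1: d = -4.5 cm → contributes −10.199 cm⁴
  hole 2: d = 0 cm → contributes −0.020106 cm⁴
  hole 3: d = 4.5 cm → contributes −10.199 cm⁴
Total I = 1923.6 cm⁴.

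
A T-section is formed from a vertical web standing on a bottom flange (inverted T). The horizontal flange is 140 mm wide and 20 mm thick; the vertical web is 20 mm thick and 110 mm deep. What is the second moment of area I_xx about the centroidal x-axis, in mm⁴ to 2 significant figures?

I_xx ≈ 7.5 × 10⁶ mm⁴

Break the section into simple shapes (no overlaps), measuring from the bottom-left corner of the bounding box.
Flange: 140 × 20, A = 2 800 mm², y = 10 mm, Ī = 93 333 mm⁴.
Web: 20 × 110, A = 2 200 mm², y = 75 mm, Ī = 2 218 333 mm⁴.
Centroid: ȳ = ΣA·y / ΣA = 38.6 mm.
Transfer each piece to the centroidal x-axis using Ī + A·d² with d = y − 38.6:
  flange: d = -28.6 mm → contributes +2 383 621 mm⁴
  web: d = 36.4 mm → contributes +5 133 245 mm⁴
Total I = 7 516 867 mm⁴.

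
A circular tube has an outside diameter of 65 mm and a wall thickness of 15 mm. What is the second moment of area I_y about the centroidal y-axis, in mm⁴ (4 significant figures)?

Treat the section as a set of non-overlapping primitives; coordinates are from the bounding-box lower-left.
Outer circle: ⌀65, A = 3318.31 mm², x = 32.5 mm, Ī = 876 241 mm⁴.
Bore (subtracted): ⌀35, A = 962.113 mm², x = 32.5 mm, Ī = 73661.8 mm⁴.
By symmetry the centroid is at mid-width, x̄ = 32.5 mm.
All pieces are centred on the centroidal y-axis, so I = ΣĪ (holes subtracted) = 802 579 mm⁴.

I_y ≈ 8.026 × 10⁵ mm⁴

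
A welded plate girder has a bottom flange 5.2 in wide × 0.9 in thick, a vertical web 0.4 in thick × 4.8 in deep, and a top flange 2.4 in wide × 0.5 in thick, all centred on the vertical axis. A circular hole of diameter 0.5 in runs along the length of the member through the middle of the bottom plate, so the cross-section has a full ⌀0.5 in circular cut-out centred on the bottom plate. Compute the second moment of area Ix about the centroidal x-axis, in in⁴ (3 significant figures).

Ix ≈ 36.8 in⁴

Treat the section as a set of non-overlapping primitives; coordinates are from the bounding-box lower-left.
Bottom plate: 5.2 × 0.9, A = 4.68 in², y = 0.45 in, Ī = 0.3159 in⁴.
Web plate: 0.4 × 4.8, A = 1.92 in², y = 3.3 in, Ī = 3.6864 in⁴.
Top plate: 2.4 × 0.5, A = 1.2 in², y = 5.95 in, Ī = 0.025 in⁴.
Hole (subtracted): ⌀0.5, A = 0.19635 in², y = 0.45 in, Ī = 0.003068 in⁴.
Centroid: ȳ = ΣA·y / ΣA = 2.0377 in.
Transfer each piece to the centroidal x-axis using Ī + A·d² with d = y − 2.0377:
  bottom plate: d = -1.5877 in → contributes +12.113 in⁴
  web plate: d = 1.2623 in → contributes +6.7459 in⁴
  top plate: d = 3.9123 in → contributes +18.393 in⁴
  hole: d = -1.5877 in → contributes −0.498 in⁴
Total I = 36.753 in⁴.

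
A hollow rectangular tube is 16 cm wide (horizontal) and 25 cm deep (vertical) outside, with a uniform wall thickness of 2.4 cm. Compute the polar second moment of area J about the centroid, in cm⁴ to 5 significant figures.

Break the section into simple shapes (no overlaps), measuring from the bottom-left corner of the bounding box.
Outer rectangle: 16 × 25, A = 400 cm², y = 12.5 cm, Ī = 20833.33 cm⁴.
Inner void (subtracted): 11.2 × 20.2, A = 226.24 cm², y = 12.5 cm, Ī = 7692.914 cm⁴.
By symmetry the centroid is at mid-height, ȳ = 12.5 cm.
All pieces are centred on the centroidal x-axis, so I = ΣĪ (holes subtracted) = 13140.42 cm⁴.
Repeating about the centroidal y-axis gives I_y = 6168.371 cm⁴.
Polar second moment: J = I_x + I_y = 19308.79 cm⁴.

J ≈ 1.9309 × 10⁴ cm⁴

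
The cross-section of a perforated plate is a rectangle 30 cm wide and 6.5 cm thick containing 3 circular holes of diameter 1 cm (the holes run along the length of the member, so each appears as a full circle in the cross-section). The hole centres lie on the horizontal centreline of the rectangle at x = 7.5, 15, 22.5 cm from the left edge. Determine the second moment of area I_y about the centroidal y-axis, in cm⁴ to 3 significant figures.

I_y ≈ 1.45 × 10⁴ cm⁴

Break the section into simple shapes (no overlaps), measuring from the bottom-left corner of the bounding box.
Plate: 30 × 6.5, A = 195 cm², x = 15 cm, Ī = 14 625 cm⁴.
Hole 1 (subtracted): ⌀1, A = 0.7854 cm², x = 7.5 cm, Ī = 0.049087 cm⁴.
Hole 2 (subtracted): ⌀1, A = 0.7854 cm², x = 15 cm, Ī = 0.049087 cm⁴.
Hole 3 (subtracted): ⌀1, A = 0.7854 cm², x = 22.5 cm, Ī = 0.049087 cm⁴.
By symmetry the centroid is at mid-width, x̄ = 15 cm.
Transfer each piece to the centroidal y-axis using Ī + A·d² with d = x − 15:
  plate: d = 0 cm → contributes +14 625 cm⁴
  hole 1: d = -7.5 cm → contributes −44.228 cm⁴
  hole 2: d = 0 cm → contributes −0.049087 cm⁴
  hole 3: d = 7.5 cm → contributes −44.228 cm⁴
Total I = 14 536 cm⁴.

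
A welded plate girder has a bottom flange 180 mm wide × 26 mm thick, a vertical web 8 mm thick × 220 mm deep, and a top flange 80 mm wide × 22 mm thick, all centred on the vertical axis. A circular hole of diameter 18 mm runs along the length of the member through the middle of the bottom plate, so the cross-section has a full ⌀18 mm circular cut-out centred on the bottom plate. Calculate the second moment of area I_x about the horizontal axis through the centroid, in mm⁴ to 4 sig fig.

I_x ≈ 8.633 × 10⁷ mm⁴

Decompose the section into non-overlapping parts with the origin at the bottom-left of its bounding rectangle.
Bottom plate: 180 × 26, A = 4 680 mm², y = 13 mm, Ī = 263 640 mm⁴.
Web plate: 8 × 220, A = 1 760 mm², y = 136 mm, Ī = 7 098 667 mm⁴.
Top plate: 80 × 22, A = 1 760 mm², y = 257 mm, Ī = 70986.7 mm⁴.
Hole (subtracted): ⌀18, A = 254.469 mm², y = 13 mm, Ī = 5 153 mm⁴.
Centroid: ȳ = ΣA·y / ΣA = 94.2935 mm.
Transfer each piece to the horizontal axis through the centroid using Ī + A·d² with d = y − 94.2935:
  bottom plate: d = -81.2935 mm → contributes +31 192 041 mm⁴
  web plate: d = 41.7065 mm → contributes +10 160 068 mm⁴
  top plate: d = 162.707 mm → contributes +46 664 181 mm⁴
  hole: d = -81.2935 mm → contributes −1 686 845 mm⁴
Total I = 86 329 445 mm⁴.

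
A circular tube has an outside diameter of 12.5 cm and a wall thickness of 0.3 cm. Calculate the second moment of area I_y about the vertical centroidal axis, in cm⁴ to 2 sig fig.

I_y ≈ 210 cm⁴

Decompose the section into non-overlapping parts with the origin at the bottom-left of its bounding rectangle.
Outer circle: ⌀12.5, A = 122.7 cm², x = 6.25 cm, Ī = 1 198 cm⁴.
Bore (subtracted): ⌀11.9, A = 111.2 cm², x = 6.25 cm, Ī = 984.4 cm⁴.
By symmetry the centroid is at mid-width, x̄ = 6.25 cm.
All pieces are centred on the vertical centroidal axis, so I = ΣĪ (holes subtracted) = 214.1 cm⁴.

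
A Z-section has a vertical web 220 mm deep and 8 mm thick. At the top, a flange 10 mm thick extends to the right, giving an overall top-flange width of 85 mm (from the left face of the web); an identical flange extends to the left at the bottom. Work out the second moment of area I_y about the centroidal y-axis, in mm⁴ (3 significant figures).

Break the section into simple shapes (no overlaps), measuring from the bottom-left corner of the bounding box.
Web: 8 × 220, A = 1 760 mm², x = 81 mm, Ī = 9386.7 mm⁴.
Top flange (beyond web): 77 × 10, A = 770 mm², x = 123.5 mm, Ī = 380 444 mm⁴.
Bottom flange (beyond web): 77 × 10, A = 770 mm², x = 38.5 mm, Ī = 380 444 mm⁴.
Centroid: x̄ = ΣA·x / ΣA = 81 mm.
Transfer each piece to the centroidal y-axis using Ī + A·d² with d = x − 81:
  web: d = 0 mm → contributes +9386.7 mm⁴
  top flange (beyond web): d = 42.5 mm → contributes +1 771 257 mm⁴
  bottom flange (beyond web): d = -42.5 mm → contributes +1 771 257 mm⁴
Total I = 3 551 900 mm⁴.

I_y ≈ 3.55 × 10⁶ mm⁴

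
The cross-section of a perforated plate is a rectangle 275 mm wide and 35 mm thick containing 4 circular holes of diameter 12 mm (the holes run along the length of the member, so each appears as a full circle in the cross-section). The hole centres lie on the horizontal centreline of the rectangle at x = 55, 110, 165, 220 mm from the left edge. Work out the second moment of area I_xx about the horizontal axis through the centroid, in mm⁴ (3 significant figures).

I_xx ≈ 9.78 × 10⁵ mm⁴

Split into non-overlapping primitives; take the origin at the lower-left of the bounding box.
Plate: 275 × 35, A = 9 625 mm², y = 17.5 mm, Ī = 982 552 mm⁴.
Hole 1 (subtracted): ⌀12, A = 113.1 mm², y = 17.5 mm, Ī = 1017.9 mm⁴.
Hole 2 (subtracted): ⌀12, A = 113.1 mm², y = 17.5 mm, Ī = 1017.9 mm⁴.
Hole 3 (subtracted): ⌀12, A = 113.1 mm², y = 17.5 mm, Ī = 1017.9 mm⁴.
Hole 4 (subtracted): ⌀12, A = 113.1 mm², y = 17.5 mm, Ī = 1017.9 mm⁴.
By symmetry the centroid is at mid-height, ȳ = 17.5 mm.
All pieces are centred on the horizontal axis through the centroid, so I = ΣĪ (holes subtracted) = 978 481 mm⁴.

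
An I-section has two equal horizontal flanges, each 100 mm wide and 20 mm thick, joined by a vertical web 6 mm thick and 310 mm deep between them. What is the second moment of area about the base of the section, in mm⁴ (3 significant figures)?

I_base ≈ 3.03 × 10⁸ mm⁴

Decompose the section into non-overlapping parts with the origin at the bottom-left of its bounding rectangle.
Bottom flange: 100 × 20, A = 2 000 mm², y = 10 mm, Ī = 66 667 mm⁴.
Web: 6 × 310, A = 1 860 mm², y = 175 mm, Ī = 14 895 500 mm⁴.
Top flange: 100 × 20, A = 2 000 mm², y = 340 mm, Ī = 66 667 mm⁴.
Transfer each piece to a horizontal axis along the bottom face using Ī + A·d² with d = y − 0:
  bottom flange: d = 10 mm → contributes +266 667 mm⁴
  web: d = 175 mm → contributes +71 858 000 mm⁴
  top flange: d = 340 mm → contributes +231 266 667 mm⁴
Total I = 303 391 333 mm⁴.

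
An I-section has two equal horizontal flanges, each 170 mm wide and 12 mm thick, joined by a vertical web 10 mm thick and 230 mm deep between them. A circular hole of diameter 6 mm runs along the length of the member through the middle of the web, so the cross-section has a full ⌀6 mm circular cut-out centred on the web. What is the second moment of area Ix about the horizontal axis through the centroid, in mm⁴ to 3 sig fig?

Ix ≈ 6.99 × 10⁷ mm⁴

Decompose the section into non-overlapping parts with the origin at the bottom-left of its bounding rectangle.
Bottom flange: 170 × 12, A = 2 040 mm², y = 6 mm, Ī = 24 480 mm⁴.
Web: 10 × 230, A = 2 300 mm², y = 127 mm, Ī = 10 139 167 mm⁴.
Top flange: 170 × 12, A = 2 040 mm², y = 248 mm, Ī = 24 480 mm⁴.
Hole (subtracted): ⌀6, A = 28.274 mm², y = 127 mm, Ī = 63.617 mm⁴.
By symmetry the centroid is at mid-height, ȳ = 127 mm.
Transfer each piece to the horizontal axis through the centroid using Ī + A·d² with d = y − 127:
  bottom flange: d = -121 mm → contributes +29 892 120 mm⁴
  web: d = 0 mm → contributes +10 139 167 mm⁴
  top flange: d = 121 mm → contributes +29 892 120 mm⁴
  hole: d = 0 mm → contributes −63.617 mm⁴
Total I = 69 923 343 mm⁴.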